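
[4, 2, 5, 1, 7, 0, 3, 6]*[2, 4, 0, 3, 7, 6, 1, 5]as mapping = [0→7, 1→0, 2→6, 3→4, 4→5, 5→2, 6→3, 7→1]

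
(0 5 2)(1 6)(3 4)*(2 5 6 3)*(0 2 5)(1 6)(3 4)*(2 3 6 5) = (0 1 4 2 3 6 5)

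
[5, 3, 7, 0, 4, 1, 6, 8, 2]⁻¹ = [3, 5, 8, 1, 4, 0, 6, 2, 7]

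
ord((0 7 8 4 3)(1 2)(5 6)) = 10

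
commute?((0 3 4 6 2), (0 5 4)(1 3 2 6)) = no:(0 3 4 6 2)*(0 5 4)(1 3 2 6) = (0 2 5 4 1 3), (0 5 4)(1 3 2 6)*(0 3 4 6 2) = (0 5 6 1 4 3)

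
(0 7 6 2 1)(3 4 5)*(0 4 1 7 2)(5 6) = (0 2 7 5 3 1 4 6)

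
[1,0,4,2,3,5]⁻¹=[1,0,3,4,2,5]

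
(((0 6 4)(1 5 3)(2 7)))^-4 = (0 4 6)(1 3 5)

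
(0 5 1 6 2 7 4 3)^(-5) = (0 6 4 5 2 3 1 7)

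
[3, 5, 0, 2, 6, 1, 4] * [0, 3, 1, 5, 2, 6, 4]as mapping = [0→5, 1→6, 2→0, 3→1, 4→4, 5→3, 6→2]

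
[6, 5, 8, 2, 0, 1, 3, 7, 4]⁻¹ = [4, 5, 3, 6, 8, 1, 0, 7, 2]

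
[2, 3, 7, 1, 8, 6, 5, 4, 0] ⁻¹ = [8, 3, 0, 1, 7, 6, 5, 2, 4] 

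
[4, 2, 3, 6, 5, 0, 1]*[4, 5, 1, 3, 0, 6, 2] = [0, 1, 3, 2, 6, 4, 5]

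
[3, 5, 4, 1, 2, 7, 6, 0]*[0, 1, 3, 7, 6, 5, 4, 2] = [7, 5, 6, 1, 3, 2, 4, 0]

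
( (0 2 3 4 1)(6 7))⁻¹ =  (0 1 4 3 2)(6 7)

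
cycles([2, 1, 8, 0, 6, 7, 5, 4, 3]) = (0 2 8 3) (4 6 5 7) 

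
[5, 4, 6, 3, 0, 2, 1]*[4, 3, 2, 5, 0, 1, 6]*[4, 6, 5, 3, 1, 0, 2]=[6, 4, 2, 0, 1, 5, 3]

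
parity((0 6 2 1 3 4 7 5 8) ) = even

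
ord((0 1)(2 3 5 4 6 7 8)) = 14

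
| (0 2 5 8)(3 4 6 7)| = 4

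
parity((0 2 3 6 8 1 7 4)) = odd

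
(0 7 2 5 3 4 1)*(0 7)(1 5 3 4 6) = (1 7 2 3 6)(4 5)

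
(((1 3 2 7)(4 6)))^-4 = ()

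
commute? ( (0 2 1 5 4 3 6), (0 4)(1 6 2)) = no: (0 2 1 5 4 3 6)*(0 4)(1 6 2) = (0 1 5)(2 6 4 3), (0 4)(1 6 2)*(0 2 1 5 4 3 6) = (0 3 6 1)(2 5 4)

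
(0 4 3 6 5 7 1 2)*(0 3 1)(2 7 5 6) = (0 4 1 7)(2 3)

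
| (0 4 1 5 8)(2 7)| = 10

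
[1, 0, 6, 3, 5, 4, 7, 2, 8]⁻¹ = [1, 0, 7, 3, 5, 4, 2, 6, 8]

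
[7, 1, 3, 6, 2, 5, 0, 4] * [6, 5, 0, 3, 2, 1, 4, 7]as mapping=[0→7, 1→5, 2→3, 3→4, 4→0, 5→1, 6→6, 7→2]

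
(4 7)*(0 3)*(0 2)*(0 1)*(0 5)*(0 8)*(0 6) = (0 3 2 1 5 8 6)(4 7)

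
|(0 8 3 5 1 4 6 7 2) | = 9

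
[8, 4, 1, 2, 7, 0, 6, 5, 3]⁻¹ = [5, 2, 3, 8, 1, 7, 6, 4, 0]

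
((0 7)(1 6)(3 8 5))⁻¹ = (0 7)(1 6)(3 5 8)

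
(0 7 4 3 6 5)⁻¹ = (0 5 6 3 4 7)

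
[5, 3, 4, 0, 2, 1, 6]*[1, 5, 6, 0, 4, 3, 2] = [3, 0, 4, 1, 6, 5, 2]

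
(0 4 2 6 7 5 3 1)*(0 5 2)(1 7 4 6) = (0 6 4)(1 5 3 7 2)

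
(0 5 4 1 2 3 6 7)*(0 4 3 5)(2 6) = (1 6 7 4)(2 5 3)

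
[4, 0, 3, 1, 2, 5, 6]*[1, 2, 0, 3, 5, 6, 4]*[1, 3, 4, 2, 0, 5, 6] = [5, 3, 2, 4, 1, 6, 0]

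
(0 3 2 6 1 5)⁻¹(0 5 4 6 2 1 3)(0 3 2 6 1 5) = (0 4 1 6 5 2 3)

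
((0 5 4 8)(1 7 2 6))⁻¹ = (0 8 4 5)(1 6 2 7)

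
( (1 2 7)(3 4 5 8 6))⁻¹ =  (1 7 2)(3 6 8 5 4)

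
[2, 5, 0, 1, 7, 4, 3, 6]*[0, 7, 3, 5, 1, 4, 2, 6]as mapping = [0→3, 1→4, 2→0, 3→7, 4→6, 5→1, 6→5, 7→2]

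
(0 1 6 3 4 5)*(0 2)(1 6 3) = (0 6 1 3 4 5 2)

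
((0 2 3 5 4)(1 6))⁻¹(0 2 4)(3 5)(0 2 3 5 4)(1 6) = (0 2 3)(4 5)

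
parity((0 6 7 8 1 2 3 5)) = odd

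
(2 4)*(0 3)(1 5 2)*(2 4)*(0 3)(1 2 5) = (2 5 4)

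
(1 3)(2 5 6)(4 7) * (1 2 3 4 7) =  (1 4)(2 5 6 3)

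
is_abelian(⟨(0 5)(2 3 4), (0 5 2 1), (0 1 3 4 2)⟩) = no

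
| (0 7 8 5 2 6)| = 6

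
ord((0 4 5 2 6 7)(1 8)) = 6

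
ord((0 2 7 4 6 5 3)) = 7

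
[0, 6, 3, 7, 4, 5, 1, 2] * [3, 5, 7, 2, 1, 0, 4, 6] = [3, 4, 2, 6, 1, 0, 5, 7] 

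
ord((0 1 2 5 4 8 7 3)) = 8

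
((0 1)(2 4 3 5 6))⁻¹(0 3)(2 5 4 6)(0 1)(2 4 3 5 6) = (1 5)(2 4 6 3)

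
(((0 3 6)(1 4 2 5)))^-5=(0 3 6)(1 5 2 4)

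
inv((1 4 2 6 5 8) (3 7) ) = (1 8 5 6 2 4) (3 7) 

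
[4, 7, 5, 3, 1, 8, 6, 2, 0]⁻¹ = [8, 4, 7, 3, 0, 2, 6, 1, 5]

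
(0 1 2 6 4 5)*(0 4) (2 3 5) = (0 1 3 5 4 2 6) 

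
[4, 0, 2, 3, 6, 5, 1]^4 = [0, 1, 2, 3, 4, 5, 6]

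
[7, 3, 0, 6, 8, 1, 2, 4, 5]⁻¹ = [2, 5, 6, 1, 7, 8, 3, 0, 4]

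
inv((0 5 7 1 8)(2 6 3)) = (0 8 1 7 5)(2 3 6)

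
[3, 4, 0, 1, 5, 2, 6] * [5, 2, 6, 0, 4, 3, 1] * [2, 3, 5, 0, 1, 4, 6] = [2, 1, 4, 5, 0, 6, 3] 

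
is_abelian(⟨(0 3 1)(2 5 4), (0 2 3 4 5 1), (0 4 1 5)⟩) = no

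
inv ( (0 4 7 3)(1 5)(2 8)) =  (0 3 7 4)(1 5)(2 8)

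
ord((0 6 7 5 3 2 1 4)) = 8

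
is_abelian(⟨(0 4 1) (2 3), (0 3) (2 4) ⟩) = no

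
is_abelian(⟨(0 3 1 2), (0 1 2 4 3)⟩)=no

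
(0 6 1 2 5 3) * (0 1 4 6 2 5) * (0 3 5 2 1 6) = (0 1 2 3 6 4)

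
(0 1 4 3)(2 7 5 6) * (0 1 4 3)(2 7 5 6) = (0 4)(1 3)(2 5)(6 7)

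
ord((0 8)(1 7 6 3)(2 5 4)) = 12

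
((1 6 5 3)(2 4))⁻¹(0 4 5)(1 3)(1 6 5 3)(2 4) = (0 2 3)(1 6)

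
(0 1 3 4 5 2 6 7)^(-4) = (0 5)(1 2)(3 6)(4 7)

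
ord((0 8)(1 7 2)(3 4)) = 6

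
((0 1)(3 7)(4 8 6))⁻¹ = (0 1)(3 7)(4 6 8)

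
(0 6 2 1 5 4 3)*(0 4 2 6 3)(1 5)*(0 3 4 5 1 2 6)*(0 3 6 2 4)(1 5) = (1 4 6 3)(2 5)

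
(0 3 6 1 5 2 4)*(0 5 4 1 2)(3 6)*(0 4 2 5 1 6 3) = (0 3)(1 2 6 5 4)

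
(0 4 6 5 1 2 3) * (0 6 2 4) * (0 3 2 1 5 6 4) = (0 3 4 1)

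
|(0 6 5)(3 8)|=6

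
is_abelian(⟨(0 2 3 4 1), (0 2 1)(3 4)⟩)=no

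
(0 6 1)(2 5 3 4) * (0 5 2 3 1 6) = (1 5)(3 4)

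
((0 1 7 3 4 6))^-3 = (0 3)(1 4)(6 7)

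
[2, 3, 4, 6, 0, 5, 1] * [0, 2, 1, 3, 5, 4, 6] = [1, 3, 5, 6, 0, 4, 2] 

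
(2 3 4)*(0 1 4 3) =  (0 1 4 2)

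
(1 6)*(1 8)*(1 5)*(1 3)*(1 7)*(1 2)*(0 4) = (0 4)(1 6 8 5 3 7 2)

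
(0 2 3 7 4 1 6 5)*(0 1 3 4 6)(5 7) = (0 2 4 3 5 1)(6 7)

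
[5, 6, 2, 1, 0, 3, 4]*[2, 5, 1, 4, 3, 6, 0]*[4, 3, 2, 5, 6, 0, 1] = [1, 4, 3, 0, 2, 6, 5]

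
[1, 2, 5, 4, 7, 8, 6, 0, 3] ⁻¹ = [7, 0, 1, 8, 3, 2, 6, 4, 5] 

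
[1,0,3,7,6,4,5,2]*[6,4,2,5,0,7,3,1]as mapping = [0→4,1→6,2→5,3→1,4→3,5→0,6→7,7→2]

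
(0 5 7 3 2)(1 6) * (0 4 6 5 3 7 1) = (0 3 2 4 6)(1 5)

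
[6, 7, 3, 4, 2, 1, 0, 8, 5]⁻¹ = [6, 5, 4, 2, 3, 8, 0, 1, 7]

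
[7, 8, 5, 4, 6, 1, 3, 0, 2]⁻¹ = [7, 5, 8, 6, 3, 2, 4, 0, 1]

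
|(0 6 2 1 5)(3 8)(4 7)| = 10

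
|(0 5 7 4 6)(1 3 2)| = 15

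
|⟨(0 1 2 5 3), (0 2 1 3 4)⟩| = 360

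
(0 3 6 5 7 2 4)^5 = (0 2 5 3 4 7 6)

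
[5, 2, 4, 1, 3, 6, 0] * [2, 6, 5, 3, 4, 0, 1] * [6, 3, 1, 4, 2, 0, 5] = [6, 0, 2, 5, 4, 3, 1]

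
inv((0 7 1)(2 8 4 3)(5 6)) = (0 1 7)(2 3 4 8)(5 6)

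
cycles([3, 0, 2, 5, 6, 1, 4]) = (0 3 5 1)(4 6)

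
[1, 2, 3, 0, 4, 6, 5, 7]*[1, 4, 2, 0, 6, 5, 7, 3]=[4, 2, 0, 1, 6, 7, 5, 3]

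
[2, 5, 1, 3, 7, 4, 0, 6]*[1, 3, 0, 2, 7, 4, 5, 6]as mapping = [0→0, 1→4, 2→3, 3→2, 4→6, 5→7, 6→1, 7→5]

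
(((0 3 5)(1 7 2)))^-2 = (0 3 5)(1 7 2)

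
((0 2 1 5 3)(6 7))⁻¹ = (0 3 5 1 2)(6 7)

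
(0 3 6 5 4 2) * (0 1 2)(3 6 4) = (0 6 5 3 4)(1 2)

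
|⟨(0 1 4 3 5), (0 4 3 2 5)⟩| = 60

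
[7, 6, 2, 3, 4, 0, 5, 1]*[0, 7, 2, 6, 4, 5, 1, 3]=[3, 1, 2, 6, 4, 0, 5, 7] 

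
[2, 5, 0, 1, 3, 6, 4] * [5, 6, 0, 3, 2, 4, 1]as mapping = [0→0, 1→4, 2→5, 3→6, 4→3, 5→1, 6→2]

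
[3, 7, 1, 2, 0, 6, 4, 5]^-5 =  [1, 6, 5, 7, 2, 0, 3, 4]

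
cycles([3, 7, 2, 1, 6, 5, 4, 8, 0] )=(0 3 1 7 8)(4 6)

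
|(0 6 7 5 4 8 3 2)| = 8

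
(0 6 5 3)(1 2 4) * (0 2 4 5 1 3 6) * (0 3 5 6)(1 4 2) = (0 3 1 2 6 4 5)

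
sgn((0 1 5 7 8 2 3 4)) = -1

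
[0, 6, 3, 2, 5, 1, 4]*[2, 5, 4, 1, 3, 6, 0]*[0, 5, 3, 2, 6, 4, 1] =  [3, 0, 5, 6, 1, 4, 2]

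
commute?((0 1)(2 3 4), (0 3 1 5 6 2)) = no:(0 1)(2 3 4)*(0 3 1 5 6 2) = (0 5 6 2 1 3 4), (0 3 1 5 6 2)*(0 1)(2 3 4) = (0 4 2 1 5 6 3)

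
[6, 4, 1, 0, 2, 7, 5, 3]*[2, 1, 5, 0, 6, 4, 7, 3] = [7, 6, 1, 2, 5, 3, 4, 0]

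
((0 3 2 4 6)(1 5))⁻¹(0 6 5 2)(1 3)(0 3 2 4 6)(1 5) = (0 1 4 3)(2 5)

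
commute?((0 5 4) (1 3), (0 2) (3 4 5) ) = no:(0 5 4) (1 3)*(0 2) (3 4 5) = (0 3 1 4 2), (0 2) (3 4 5)*(0 5 4) (1 3) = (0 2 5 1 3) 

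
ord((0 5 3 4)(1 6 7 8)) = 4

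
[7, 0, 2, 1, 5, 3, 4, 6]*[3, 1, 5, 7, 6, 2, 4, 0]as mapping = [0→0, 1→3, 2→5, 3→1, 4→2, 5→7, 6→6, 7→4]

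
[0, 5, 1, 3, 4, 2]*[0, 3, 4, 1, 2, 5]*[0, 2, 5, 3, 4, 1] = [0, 1, 3, 2, 5, 4]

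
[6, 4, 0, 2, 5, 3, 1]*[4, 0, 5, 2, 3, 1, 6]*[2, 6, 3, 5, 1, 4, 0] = [0, 5, 1, 4, 6, 3, 2]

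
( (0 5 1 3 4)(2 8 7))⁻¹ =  (0 4 3 1 5)(2 7 8)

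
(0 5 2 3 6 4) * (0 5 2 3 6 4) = (0 2 6)(3 4 5)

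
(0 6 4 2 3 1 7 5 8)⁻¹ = (0 8 5 7 1 3 2 4 6)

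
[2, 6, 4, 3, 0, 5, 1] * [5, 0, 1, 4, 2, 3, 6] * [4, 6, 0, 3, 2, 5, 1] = [6, 1, 0, 2, 5, 3, 4]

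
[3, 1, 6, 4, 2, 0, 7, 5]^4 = [6, 1, 0, 7, 5, 2, 3, 4]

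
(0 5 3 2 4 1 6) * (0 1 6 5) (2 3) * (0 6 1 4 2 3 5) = (0 6 4 1) (3 5) 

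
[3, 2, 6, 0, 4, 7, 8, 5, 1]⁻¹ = [3, 8, 1, 0, 4, 7, 2, 5, 6]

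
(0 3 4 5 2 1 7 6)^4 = (0 2)(1 3)(4 7)(5 6)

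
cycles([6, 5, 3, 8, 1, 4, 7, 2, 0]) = (0 6 7 2 3 8)(1 5 4)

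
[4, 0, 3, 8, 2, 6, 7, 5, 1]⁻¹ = [1, 8, 4, 2, 0, 7, 5, 6, 3]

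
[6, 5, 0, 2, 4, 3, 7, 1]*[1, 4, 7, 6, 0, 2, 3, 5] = [3, 2, 1, 7, 0, 6, 5, 4]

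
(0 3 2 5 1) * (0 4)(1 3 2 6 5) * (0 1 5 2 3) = (0 3 6 2 5)(1 4)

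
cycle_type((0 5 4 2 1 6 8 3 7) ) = 9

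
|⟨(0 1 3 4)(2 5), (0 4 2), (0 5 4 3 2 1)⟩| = 720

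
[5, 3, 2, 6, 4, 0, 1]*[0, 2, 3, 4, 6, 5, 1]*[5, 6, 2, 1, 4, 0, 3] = [0, 4, 1, 6, 3, 5, 2]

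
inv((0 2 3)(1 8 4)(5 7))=(0 3 2)(1 4 8)(5 7)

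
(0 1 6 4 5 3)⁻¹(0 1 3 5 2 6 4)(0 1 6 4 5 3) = (0 3 2 4 5 1 6)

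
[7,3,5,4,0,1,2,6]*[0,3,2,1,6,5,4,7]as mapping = [0→7,1→1,2→5,3→6,4→0,5→3,6→2,7→4]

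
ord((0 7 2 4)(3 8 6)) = 12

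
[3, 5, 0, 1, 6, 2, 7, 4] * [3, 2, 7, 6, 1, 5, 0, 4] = [6, 5, 3, 2, 0, 7, 4, 1]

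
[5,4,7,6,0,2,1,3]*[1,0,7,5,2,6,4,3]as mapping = [0→6,1→2,2→3,3→4,4→1,5→7,6→0,7→5]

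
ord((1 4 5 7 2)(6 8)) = 10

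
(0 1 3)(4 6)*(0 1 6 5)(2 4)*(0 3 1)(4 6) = (0 4 5 3)(2 6)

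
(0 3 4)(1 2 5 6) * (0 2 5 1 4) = (0 3)(1 5 6 4 2)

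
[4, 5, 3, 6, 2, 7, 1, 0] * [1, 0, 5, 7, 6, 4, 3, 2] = [6, 4, 7, 3, 5, 2, 0, 1]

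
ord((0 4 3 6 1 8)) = 6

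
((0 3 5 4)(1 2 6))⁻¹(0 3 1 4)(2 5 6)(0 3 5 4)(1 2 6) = (0 3 5 2)(1 6 4)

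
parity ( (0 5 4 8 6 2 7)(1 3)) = odd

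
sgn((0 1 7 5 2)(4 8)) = -1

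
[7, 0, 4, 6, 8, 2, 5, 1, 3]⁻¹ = [1, 7, 5, 8, 2, 6, 3, 0, 4]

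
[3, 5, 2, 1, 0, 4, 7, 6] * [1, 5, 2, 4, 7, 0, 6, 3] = [4, 0, 2, 5, 1, 7, 3, 6]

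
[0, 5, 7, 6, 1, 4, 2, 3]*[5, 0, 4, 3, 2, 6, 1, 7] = [5, 6, 7, 1, 0, 2, 4, 3]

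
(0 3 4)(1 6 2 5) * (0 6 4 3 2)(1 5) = (0 2 1 4 6)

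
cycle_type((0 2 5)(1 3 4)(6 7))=2.3^2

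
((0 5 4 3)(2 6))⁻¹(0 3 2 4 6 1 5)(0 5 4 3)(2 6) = (0 6 3 2 1 4 5)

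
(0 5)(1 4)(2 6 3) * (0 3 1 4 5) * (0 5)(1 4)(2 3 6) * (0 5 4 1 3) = (0 4 3)(1 5 6)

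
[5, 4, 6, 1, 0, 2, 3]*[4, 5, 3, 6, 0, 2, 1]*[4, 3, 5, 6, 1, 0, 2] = [5, 4, 3, 0, 1, 6, 2]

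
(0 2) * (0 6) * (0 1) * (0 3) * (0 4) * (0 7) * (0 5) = (0 2 6 1 3 4 7 5)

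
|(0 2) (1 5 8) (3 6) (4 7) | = 6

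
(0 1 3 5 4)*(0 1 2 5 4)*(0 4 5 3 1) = (0 2 3 5 4)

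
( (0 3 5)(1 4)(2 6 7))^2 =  (0 5 3)(2 7 6)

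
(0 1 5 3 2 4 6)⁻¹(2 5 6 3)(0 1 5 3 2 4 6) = (0 2 4 3)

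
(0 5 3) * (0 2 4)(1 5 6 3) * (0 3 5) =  (0 6 5 1)(2 4 3)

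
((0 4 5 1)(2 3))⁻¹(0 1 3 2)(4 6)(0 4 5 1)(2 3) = (0 2 3 4)(5 6)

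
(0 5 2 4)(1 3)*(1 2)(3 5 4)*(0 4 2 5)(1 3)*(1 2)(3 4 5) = (0 1)(4 5)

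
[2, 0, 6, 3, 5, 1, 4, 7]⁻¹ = [1, 5, 0, 3, 6, 4, 2, 7]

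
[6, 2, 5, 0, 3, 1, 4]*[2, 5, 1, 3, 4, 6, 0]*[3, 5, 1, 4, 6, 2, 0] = [3, 5, 0, 1, 4, 2, 6]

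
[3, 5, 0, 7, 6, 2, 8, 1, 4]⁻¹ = [2, 7, 5, 0, 8, 1, 4, 3, 6]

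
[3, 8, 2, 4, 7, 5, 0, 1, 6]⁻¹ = [6, 7, 2, 0, 3, 5, 8, 4, 1]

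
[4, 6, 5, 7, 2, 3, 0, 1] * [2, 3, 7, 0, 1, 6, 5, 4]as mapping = [0→1, 1→5, 2→6, 3→4, 4→7, 5→0, 6→2, 7→3]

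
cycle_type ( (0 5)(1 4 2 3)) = 2.4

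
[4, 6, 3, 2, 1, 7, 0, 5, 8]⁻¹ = [6, 4, 3, 2, 0, 7, 1, 5, 8]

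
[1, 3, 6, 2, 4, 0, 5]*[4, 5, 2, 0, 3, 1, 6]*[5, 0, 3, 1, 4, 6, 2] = [6, 5, 2, 3, 1, 4, 0]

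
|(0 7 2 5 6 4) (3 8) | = 6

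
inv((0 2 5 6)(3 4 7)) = (0 6 5 2)(3 7 4)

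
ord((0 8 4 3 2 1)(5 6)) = 6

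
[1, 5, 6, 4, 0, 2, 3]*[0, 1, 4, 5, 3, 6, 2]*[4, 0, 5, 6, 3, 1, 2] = [0, 2, 5, 6, 4, 3, 1]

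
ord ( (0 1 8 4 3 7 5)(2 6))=14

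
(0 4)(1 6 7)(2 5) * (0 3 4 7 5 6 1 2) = (0 7 2 6 5)(3 4)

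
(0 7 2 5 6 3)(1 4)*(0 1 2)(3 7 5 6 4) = (0 5 4 2 6 7)(1 3)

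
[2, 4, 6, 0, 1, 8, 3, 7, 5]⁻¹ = [3, 4, 0, 6, 1, 8, 2, 7, 5]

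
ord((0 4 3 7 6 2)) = 6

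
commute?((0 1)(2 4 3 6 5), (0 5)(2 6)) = no:(0 1)(2 4 3 6 5) * (0 5)(2 6) = (0 1 5 6)(2 4 3), (0 5)(2 6) * (0 1)(2 4 3 6 5) = (0 2 5 1)(3 6 4)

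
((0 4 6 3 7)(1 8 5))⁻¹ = (0 7 3 6 4)(1 5 8)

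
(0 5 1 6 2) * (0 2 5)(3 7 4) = (1 6 5)(3 7 4)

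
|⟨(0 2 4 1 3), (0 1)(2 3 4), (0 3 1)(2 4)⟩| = 120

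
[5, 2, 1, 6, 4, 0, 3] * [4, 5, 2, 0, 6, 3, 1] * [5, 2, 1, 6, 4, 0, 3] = [6, 1, 0, 2, 3, 4, 5] 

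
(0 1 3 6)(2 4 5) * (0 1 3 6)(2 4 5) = (0 3)(1 6)(2 5 4)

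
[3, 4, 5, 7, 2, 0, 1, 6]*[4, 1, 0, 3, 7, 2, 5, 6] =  [3, 7, 2, 6, 0, 4, 1, 5]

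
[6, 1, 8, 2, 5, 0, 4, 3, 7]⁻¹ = [5, 1, 3, 7, 6, 4, 0, 8, 2]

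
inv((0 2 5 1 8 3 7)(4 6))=(0 7 3 8 1 5 2)(4 6)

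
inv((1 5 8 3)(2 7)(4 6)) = (1 3 8 5)(2 7)(4 6)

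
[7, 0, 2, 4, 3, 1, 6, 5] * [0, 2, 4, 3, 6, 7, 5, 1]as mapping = [0→1, 1→0, 2→4, 3→6, 4→3, 5→2, 6→5, 7→7]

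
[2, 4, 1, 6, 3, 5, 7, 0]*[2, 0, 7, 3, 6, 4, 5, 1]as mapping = [0→7, 1→6, 2→0, 3→5, 4→3, 5→4, 6→1, 7→2]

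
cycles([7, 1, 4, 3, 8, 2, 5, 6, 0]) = (0 7 6 5 2 4 8)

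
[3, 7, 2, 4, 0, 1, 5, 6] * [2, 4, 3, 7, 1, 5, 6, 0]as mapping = [0→7, 1→0, 2→3, 3→1, 4→2, 5→4, 6→5, 7→6]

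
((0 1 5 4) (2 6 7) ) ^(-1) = (0 4 5 1) (2 7 6) 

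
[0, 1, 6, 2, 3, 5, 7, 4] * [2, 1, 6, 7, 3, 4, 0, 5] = [2, 1, 0, 6, 7, 4, 5, 3]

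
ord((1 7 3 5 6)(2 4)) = 10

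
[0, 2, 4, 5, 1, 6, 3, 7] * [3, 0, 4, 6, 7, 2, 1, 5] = [3, 4, 7, 2, 0, 1, 6, 5]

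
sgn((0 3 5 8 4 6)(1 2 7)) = -1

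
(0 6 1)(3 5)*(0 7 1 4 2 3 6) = (1 7)(2 3 5 6 4)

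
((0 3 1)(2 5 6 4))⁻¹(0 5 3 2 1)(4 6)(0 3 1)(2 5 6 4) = (0 3 6 1 5)(2 4)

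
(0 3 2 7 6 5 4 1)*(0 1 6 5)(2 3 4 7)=(0 4 6)(5 7)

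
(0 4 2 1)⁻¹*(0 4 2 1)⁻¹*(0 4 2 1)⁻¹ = (0 4 2 1)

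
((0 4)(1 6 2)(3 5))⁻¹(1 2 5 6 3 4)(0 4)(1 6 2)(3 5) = (0 6 1 3 2 5)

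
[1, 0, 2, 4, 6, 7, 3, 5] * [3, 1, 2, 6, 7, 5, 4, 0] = [1, 3, 2, 7, 4, 0, 6, 5]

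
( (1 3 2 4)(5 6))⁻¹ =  (1 4 2 3)(5 6)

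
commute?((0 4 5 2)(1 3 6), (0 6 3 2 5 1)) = no:(0 4 5 2)(1 3 6)*(0 6 3 2 5 1) = (0 4 1 2 6), (0 6 3 2 5 1)*(0 4 5 2)(1 3 6) = (0 1 4 5 3)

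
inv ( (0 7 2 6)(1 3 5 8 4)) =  (0 6 2 7)(1 4 8 5 3)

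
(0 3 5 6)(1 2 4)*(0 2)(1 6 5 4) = (0 3 4 6 2 1)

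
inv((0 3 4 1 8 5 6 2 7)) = (0 7 2 6 5 8 1 4 3)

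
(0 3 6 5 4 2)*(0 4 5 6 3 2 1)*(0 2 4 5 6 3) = (0 4 1 2 5 6 3)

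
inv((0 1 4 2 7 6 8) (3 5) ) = (0 8 6 7 2 4 1) (3 5) 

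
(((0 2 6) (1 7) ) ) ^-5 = (0 2 6) (1 7) 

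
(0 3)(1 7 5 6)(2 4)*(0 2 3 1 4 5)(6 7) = (0 1 6 4 3 2 5 7)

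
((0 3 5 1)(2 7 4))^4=(2 7 4)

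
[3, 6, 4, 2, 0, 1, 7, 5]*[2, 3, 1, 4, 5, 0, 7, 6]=[4, 7, 5, 1, 2, 3, 6, 0]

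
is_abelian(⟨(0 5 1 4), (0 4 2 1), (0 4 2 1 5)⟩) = no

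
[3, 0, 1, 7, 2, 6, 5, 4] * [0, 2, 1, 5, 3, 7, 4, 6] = [5, 0, 2, 6, 1, 4, 7, 3]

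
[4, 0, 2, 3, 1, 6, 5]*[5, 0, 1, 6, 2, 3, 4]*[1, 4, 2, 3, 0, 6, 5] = [2, 6, 4, 5, 1, 0, 3]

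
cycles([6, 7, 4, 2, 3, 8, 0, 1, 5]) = (0 6)(1 7)(2 4 3)(5 8)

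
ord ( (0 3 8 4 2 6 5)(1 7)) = 14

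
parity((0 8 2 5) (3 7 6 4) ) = even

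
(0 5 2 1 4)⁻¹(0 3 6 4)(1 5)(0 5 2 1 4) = (0 5 3 6)(2 4)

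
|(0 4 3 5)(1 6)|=4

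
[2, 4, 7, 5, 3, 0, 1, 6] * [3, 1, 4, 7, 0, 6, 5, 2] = [4, 0, 2, 6, 7, 3, 1, 5]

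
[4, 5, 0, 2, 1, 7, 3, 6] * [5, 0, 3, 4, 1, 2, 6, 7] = [1, 2, 5, 3, 0, 7, 4, 6]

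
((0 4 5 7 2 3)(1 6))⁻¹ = (0 3 2 7 5 4)(1 6)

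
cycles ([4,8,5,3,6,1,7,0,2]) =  (0 4 6 7)(1 8 2 5)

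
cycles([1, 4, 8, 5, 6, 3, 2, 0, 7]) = (0 1 4 6 2 8 7)(3 5)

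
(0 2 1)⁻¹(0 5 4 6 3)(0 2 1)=(2 5 4 6 3)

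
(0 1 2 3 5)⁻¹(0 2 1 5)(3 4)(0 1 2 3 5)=(0 1 3 2)(4 5)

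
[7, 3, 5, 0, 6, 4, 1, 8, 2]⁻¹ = [3, 6, 8, 1, 5, 2, 4, 0, 7]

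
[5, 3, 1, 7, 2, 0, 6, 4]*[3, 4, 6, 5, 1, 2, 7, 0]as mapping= [0→2, 1→5, 2→4, 3→0, 4→6, 5→3, 6→7, 7→1]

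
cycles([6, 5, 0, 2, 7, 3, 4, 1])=(0 6 4 7 1 5 3 2)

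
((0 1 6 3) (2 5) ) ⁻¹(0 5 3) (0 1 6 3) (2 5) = (0 1 2) 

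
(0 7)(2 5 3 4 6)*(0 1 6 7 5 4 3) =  (0 5)(1 6 2 4 7)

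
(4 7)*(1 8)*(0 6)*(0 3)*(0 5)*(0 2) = (0 6 3 5 2)(1 8)(4 7)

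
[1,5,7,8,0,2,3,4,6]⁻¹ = [4,0,5,6,7,1,8,2,3]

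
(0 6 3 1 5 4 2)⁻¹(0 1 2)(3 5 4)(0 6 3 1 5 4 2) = (0 6 5)(1 4 2)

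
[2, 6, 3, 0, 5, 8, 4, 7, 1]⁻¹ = [3, 8, 0, 2, 6, 4, 1, 7, 5]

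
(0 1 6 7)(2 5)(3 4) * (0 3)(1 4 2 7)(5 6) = (0 4)(1 5 7 3 2 6)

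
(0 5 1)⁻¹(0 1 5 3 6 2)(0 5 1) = (0 1 3 6 2 5)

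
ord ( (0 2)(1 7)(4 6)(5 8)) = 2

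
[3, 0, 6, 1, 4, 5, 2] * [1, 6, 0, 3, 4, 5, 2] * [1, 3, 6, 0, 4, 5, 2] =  [0, 3, 6, 2, 4, 5, 1]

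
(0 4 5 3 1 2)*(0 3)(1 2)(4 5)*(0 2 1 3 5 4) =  (0 4)(1 3)(2 5)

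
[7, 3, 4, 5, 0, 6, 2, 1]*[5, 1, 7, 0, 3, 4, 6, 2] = [2, 0, 3, 4, 5, 6, 7, 1]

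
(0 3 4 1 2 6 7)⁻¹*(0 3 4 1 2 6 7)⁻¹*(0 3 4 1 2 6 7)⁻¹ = (0 2 3 6 4 7 1)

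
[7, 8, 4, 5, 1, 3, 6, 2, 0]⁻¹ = [8, 4, 7, 5, 2, 3, 6, 0, 1]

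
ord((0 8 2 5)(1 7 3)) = 12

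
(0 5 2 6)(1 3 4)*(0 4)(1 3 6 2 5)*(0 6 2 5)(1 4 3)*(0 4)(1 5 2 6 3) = (1 6)(4 5)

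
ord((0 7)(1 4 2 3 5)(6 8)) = 10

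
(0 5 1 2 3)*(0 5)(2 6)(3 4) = (1 6 2 4 3 5)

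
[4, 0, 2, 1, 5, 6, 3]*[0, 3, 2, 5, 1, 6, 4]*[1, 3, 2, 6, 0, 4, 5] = [3, 1, 2, 6, 5, 0, 4]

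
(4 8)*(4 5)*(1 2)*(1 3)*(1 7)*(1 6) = (1 2 3 7 6)(4 8 5)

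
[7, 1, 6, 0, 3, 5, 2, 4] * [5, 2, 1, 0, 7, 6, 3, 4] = [4, 2, 3, 5, 0, 6, 1, 7]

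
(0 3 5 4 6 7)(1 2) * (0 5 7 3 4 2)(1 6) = (0 4 1)(2 6 3 7 5)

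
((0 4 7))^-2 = (0 4 7)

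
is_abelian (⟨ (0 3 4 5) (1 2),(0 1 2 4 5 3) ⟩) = no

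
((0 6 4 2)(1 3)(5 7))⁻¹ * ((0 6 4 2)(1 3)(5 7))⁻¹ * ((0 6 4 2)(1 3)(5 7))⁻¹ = (0 6 4 2)(1 3)(5 7)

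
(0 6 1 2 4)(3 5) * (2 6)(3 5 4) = (0 2 3 4)(1 6)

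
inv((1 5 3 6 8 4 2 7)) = (1 7 2 4 8 6 3 5)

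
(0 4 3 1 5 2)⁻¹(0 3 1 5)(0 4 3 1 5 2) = (1 5 2 4)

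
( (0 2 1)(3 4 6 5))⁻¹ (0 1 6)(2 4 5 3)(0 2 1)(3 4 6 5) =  (0 5 2)(1 6 3 4)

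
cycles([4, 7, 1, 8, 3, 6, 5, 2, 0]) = (0 4 3 8)(1 7 2)(5 6)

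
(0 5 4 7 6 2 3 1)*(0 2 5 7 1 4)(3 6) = (0 7 3 4 1 2 6 5)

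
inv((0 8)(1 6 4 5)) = (0 8)(1 5 4 6)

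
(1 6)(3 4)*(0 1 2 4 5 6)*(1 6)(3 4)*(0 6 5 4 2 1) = (0 5)(1 6)(2 3 4)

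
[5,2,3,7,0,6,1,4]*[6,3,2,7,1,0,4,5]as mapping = [0→0,1→2,2→7,3→5,4→6,5→4,6→3,7→1]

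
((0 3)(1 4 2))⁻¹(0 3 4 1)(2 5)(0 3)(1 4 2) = (0 2 4 3)(1 5)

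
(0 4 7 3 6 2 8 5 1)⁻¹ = (0 1 5 8 2 6 3 7 4)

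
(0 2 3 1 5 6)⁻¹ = (0 6 5 1 3 2)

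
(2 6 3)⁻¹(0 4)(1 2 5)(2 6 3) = (0 4)(1 6 5)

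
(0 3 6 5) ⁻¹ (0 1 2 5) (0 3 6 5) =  (0 3 1 2) 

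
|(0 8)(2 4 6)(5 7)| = 6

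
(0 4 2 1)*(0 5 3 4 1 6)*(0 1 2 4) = (0 2 6 1 5 3)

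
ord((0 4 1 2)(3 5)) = 4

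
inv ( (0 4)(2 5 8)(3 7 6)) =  (0 4)(2 8 5)(3 6 7)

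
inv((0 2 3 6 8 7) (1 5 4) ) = (0 7 8 6 3 2) (1 4 5) 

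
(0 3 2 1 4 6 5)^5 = (0 6 1 3 5 4 2)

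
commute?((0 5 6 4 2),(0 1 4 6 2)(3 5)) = no:(0 5 6 4 2) * (0 1 4 6 2)(3 5) = (0 3 5 2 1 4),(0 1 4 6 2)(3 5) * (0 5 6 4 2) = (0 1 2 5 3 6)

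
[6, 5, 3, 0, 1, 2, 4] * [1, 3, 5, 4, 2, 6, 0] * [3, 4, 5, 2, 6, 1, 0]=[3, 0, 6, 4, 2, 1, 5]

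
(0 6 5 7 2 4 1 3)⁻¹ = (0 3 1 4 2 7 5 6)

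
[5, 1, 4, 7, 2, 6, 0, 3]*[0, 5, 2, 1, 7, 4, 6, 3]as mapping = [0→4, 1→5, 2→7, 3→3, 4→2, 5→6, 6→0, 7→1]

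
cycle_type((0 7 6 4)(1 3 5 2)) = 4^2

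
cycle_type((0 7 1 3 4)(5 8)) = 2.5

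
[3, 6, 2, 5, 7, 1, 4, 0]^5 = [4, 3, 2, 7, 1, 0, 5, 6]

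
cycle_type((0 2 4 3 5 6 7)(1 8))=2.7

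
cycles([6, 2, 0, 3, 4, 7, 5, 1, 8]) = (0 6 5 7 1 2)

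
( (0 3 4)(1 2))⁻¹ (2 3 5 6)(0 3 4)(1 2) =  (1 4 5 6)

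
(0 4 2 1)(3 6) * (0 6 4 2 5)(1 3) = (0 2 3 4 5)(1 6)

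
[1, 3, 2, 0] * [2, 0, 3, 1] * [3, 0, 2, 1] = [3, 0, 1, 2]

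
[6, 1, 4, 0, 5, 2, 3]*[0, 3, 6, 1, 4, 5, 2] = [2, 3, 4, 0, 5, 6, 1]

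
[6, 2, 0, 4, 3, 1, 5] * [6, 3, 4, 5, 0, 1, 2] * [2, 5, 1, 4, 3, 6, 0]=[1, 3, 0, 2, 6, 4, 5]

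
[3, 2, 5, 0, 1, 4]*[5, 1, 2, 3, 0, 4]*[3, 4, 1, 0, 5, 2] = [0, 1, 5, 2, 4, 3]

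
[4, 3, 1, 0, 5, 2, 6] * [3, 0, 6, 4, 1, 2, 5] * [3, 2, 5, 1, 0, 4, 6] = [2, 0, 3, 1, 5, 6, 4]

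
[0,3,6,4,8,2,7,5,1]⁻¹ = [0,8,5,1,3,7,2,6,4]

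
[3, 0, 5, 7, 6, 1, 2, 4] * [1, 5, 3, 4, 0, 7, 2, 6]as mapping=[0→4, 1→1, 2→7, 3→6, 4→2, 5→5, 6→3, 7→0]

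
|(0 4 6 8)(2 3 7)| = 12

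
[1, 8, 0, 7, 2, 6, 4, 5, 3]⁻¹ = [2, 0, 4, 8, 6, 7, 5, 3, 1]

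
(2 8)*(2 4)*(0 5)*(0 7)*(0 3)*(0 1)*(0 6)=(0 5 7 3 1 6)(2 8 4)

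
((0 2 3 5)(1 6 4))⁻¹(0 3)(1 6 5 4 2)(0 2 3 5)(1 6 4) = (0 1 3 6 4)(2 5)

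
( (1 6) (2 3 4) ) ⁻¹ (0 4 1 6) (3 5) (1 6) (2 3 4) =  (0 2 6 1) (4 5) 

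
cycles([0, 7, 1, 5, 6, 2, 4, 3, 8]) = (1 7 3 5 2)(4 6)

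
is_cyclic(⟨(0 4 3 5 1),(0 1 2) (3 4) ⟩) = no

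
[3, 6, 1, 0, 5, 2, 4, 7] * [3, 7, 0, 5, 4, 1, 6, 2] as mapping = [0→5, 1→6, 2→7, 3→3, 4→1, 5→0, 6→4, 7→2] 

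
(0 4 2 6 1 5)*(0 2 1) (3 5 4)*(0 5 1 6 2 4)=(0 3 1) (4 6 5) 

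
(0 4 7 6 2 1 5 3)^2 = (0 7 2 5)(1 3 4 6)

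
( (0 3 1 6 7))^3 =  (0 6 3 7 1)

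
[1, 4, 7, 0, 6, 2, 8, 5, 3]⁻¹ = [3, 0, 5, 8, 1, 7, 4, 2, 6]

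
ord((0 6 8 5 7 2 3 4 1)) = 9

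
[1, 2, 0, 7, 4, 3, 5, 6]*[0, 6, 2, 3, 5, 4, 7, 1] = [6, 2, 0, 1, 5, 3, 4, 7]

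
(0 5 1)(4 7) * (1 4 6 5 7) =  (0 7 6 5 4 1)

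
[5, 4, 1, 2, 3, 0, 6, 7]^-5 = [5, 2, 3, 4, 1, 0, 6, 7]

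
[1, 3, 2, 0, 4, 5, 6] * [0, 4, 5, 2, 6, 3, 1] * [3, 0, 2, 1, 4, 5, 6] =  [4, 2, 5, 3, 6, 1, 0]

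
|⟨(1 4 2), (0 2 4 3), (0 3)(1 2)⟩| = 120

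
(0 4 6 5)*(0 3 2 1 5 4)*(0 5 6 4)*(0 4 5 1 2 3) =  (0 1 6 4 5)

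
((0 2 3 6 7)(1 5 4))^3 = (0 6 2 7 3)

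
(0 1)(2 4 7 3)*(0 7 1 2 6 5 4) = (0 2)(1 7 3 6 5 4)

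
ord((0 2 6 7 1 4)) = 6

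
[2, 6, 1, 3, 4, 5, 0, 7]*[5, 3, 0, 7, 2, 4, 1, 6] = [0, 1, 3, 7, 2, 4, 5, 6]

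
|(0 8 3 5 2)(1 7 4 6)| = 20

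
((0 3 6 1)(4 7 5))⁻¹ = (0 1 6 3)(4 5 7)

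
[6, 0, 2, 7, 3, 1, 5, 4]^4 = [0, 1, 2, 7, 3, 5, 6, 4]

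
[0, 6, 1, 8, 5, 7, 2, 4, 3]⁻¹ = [0, 2, 6, 8, 7, 4, 1, 5, 3]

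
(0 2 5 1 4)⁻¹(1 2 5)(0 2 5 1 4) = (1 4 5)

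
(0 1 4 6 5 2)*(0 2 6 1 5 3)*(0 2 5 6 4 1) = (0 6 3 2 5 4)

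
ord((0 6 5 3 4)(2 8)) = 10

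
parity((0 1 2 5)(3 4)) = even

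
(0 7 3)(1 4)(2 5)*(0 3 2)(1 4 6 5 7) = (0 1 6 5)(2 7)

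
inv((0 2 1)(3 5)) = (0 1 2)(3 5)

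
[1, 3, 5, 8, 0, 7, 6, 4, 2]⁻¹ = [4, 0, 8, 1, 7, 2, 6, 5, 3]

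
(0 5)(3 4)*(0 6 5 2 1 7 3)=(0 2 1 7 3 4)(5 6)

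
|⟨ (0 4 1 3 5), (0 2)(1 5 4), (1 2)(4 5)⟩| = 720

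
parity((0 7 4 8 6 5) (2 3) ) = even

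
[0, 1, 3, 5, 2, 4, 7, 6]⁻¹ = [0, 1, 4, 2, 5, 3, 7, 6]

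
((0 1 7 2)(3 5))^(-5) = (0 2 7 1)(3 5)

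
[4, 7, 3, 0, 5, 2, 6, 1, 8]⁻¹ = [3, 7, 5, 2, 0, 4, 6, 1, 8]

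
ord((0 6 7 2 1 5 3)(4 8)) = 14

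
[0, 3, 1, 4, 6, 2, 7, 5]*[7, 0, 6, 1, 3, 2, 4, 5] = [7, 1, 0, 3, 4, 6, 5, 2]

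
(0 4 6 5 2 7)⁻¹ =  (0 7 2 5 6 4)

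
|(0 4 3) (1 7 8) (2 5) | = 6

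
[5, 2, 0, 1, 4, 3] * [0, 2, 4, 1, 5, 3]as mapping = [0→3, 1→4, 2→0, 3→2, 4→5, 5→1]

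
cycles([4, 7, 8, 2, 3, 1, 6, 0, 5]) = (0 4 3 2 8 5 1 7)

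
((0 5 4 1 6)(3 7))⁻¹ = (0 6 1 4 5)(3 7)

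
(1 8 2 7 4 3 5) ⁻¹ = (1 5 3 4 7 2 8) 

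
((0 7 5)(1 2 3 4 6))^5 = (0 5 7)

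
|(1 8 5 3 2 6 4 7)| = 8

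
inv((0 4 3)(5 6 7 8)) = (0 3 4)(5 8 7 6)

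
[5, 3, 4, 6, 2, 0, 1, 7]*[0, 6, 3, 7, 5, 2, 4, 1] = [2, 7, 5, 4, 3, 0, 6, 1]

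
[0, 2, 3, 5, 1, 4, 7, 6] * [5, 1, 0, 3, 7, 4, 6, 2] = [5, 0, 3, 4, 1, 7, 2, 6]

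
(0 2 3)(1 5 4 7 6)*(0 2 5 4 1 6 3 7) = (0 5 1 4)(2 7 3)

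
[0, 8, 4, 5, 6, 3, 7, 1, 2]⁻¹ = [0, 7, 8, 5, 2, 3, 4, 6, 1]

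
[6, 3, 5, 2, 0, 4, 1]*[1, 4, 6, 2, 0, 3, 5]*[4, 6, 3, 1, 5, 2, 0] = [2, 3, 1, 0, 6, 4, 5]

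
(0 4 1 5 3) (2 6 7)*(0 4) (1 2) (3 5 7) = (1 7) (2 6 3 4) 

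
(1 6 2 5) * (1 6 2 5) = (1 2) (5 6) 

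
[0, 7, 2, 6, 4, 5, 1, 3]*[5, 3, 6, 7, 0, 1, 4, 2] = [5, 2, 6, 4, 0, 1, 3, 7]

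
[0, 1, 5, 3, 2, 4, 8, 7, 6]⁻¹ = [0, 1, 4, 3, 5, 2, 8, 7, 6]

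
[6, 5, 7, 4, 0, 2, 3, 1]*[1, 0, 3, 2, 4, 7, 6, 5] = [6, 7, 5, 4, 1, 3, 2, 0]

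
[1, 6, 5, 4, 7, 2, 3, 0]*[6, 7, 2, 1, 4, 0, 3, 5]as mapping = [0→7, 1→3, 2→0, 3→4, 4→5, 5→2, 6→1, 7→6]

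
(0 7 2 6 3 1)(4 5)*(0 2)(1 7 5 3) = (0 5 4 3 7)(1 2 6)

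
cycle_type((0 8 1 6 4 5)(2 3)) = 2.6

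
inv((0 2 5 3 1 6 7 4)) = (0 4 7 6 1 3 5 2)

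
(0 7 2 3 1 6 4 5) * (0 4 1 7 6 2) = (0 6 1 2 3 7)(4 5)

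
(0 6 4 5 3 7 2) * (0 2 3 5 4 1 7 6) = (1 7 3 6)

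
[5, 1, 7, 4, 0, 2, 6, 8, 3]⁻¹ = [4, 1, 5, 8, 3, 0, 6, 2, 7]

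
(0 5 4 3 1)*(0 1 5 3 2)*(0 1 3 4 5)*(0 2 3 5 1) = (0 4 3 2) (1 5) 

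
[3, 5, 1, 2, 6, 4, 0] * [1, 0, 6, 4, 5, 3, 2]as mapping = [0→4, 1→3, 2→0, 3→6, 4→2, 5→5, 6→1]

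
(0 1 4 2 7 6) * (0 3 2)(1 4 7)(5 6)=(0 4)(1 7 5 6 3 2)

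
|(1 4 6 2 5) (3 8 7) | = 15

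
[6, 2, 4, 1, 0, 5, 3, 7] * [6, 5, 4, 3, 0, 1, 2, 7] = [2, 4, 0, 5, 6, 1, 3, 7]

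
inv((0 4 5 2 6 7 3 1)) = (0 1 3 7 6 2 5 4)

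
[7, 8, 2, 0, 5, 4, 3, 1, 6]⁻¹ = [3, 7, 2, 6, 5, 4, 8, 0, 1]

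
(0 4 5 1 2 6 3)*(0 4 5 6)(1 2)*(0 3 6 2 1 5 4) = (0 4 2 3)(1 5)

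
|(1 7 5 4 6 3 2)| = 7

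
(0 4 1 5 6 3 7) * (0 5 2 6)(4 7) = (0 7 5)(1 2 6 3 4)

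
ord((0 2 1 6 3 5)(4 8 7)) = 6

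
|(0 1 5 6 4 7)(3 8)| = 6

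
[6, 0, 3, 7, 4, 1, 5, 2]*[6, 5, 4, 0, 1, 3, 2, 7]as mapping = [0→2, 1→6, 2→0, 3→7, 4→1, 5→5, 6→3, 7→4]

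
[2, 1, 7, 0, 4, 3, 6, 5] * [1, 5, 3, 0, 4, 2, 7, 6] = [3, 5, 6, 1, 4, 0, 7, 2]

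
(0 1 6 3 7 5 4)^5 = (0 5 3 1 4 7 6)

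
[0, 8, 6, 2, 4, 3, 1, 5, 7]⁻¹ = [0, 6, 3, 5, 4, 7, 2, 8, 1]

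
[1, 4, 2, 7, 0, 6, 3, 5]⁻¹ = [4, 0, 2, 6, 1, 7, 5, 3]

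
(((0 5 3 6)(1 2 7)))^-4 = (1 7 2)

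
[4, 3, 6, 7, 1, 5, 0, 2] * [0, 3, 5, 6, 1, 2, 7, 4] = [1, 6, 7, 4, 3, 2, 0, 5]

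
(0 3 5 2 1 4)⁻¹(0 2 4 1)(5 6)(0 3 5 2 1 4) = (0 4 3 1)(2 6)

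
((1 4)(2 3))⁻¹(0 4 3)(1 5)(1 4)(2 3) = (0 1 2)(4 5)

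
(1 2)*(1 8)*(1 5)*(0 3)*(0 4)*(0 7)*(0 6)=(0 3 4 7 6)(1 2 8 5)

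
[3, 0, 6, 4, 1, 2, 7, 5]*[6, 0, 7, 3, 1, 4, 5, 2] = [3, 6, 5, 1, 0, 7, 2, 4]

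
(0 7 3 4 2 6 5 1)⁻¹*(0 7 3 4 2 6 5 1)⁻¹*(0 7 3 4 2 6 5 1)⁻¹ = (0 6 3 1 2 7 5 4)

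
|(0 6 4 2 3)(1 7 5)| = 15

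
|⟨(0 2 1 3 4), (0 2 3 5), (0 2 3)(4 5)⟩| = 720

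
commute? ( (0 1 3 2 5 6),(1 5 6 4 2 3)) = no: (0 1 3 2 5 6)*(1 5 6 4 2 3) = (0 5 4 2 6),(1 5 6 4 2 3)*(0 1 3 2 5 6) = (0 1 6 4 5)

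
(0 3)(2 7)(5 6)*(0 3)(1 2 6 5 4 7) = (1 2)(4 7 6)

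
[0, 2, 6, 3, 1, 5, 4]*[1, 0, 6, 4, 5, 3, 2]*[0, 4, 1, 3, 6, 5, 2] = [4, 2, 1, 6, 0, 3, 5]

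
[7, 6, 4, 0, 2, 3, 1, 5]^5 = [7, 6, 4, 0, 2, 3, 1, 5]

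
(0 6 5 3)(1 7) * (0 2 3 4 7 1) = (0 6 5 4 7)(2 3)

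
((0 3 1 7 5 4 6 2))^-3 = (0 4 1 2 5 3 6 7)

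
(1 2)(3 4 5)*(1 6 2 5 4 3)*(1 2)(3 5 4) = (1 4 3 5 2 6)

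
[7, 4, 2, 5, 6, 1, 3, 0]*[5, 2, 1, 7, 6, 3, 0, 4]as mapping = [0→4, 1→6, 2→1, 3→3, 4→0, 5→2, 6→7, 7→5]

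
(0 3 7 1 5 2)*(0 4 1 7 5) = (0 3 5 2 4 1)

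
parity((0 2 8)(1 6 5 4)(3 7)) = even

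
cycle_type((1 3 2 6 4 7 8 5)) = 8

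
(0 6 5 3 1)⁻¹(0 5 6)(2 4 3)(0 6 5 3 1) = (1 2 4)(3 5 6)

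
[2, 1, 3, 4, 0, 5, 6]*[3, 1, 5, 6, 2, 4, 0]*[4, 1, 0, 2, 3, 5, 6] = [5, 1, 6, 0, 2, 3, 4]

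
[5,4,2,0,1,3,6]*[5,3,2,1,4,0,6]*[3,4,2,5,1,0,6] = [3,1,2,0,5,4,6]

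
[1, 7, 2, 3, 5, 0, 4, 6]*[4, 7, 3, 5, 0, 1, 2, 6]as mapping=[0→7, 1→6, 2→3, 3→5, 4→1, 5→4, 6→0, 7→2]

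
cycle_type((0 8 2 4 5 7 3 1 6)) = 9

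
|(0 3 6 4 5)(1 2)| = 10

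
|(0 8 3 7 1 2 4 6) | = 8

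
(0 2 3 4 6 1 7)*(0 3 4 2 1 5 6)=(0 1 7 3 2 4)(5 6)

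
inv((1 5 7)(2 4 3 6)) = (1 7 5)(2 6 3 4)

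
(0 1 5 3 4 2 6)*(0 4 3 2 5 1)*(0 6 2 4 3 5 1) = (0 6 3 5 4 1)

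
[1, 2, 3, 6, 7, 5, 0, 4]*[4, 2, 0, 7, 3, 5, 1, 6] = [2, 0, 7, 1, 6, 5, 4, 3]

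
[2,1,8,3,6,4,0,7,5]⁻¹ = [6,1,0,3,5,8,4,7,2]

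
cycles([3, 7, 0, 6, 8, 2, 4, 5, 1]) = (0 3 6 4 8 1 7 5 2)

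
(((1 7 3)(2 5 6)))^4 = (1 7 3)(2 5 6)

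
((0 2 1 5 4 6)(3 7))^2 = (0 1 4)(2 5 6)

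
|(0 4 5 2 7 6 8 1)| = 8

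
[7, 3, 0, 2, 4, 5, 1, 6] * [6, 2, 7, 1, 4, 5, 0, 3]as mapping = [0→3, 1→1, 2→6, 3→7, 4→4, 5→5, 6→2, 7→0]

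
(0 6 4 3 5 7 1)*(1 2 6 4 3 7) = (0 4 7 2 6 3 5 1)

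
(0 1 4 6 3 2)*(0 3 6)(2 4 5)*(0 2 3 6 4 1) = (1 5 3)(2 6 4)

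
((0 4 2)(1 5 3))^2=(0 2 4)(1 3 5)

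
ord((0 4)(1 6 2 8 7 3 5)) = 14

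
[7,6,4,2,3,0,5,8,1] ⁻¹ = [5,8,3,4,2,6,1,0,7] 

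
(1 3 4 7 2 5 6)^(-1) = (1 6 5 2 7 4 3)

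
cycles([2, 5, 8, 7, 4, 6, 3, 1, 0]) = (0 2 8)(1 5 6 3 7)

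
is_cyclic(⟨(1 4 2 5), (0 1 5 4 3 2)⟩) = no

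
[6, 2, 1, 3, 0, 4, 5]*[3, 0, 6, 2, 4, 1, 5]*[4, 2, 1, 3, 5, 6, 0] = [6, 0, 4, 1, 3, 5, 2]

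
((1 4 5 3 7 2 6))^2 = (1 5 7 6 4 3 2)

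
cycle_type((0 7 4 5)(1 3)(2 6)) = 2^2.4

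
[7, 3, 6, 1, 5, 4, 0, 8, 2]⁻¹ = [6, 3, 8, 1, 5, 4, 2, 0, 7]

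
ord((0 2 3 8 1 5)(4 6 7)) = 6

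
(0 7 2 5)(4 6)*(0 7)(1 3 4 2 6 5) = (1 3 4 5 7 6 2)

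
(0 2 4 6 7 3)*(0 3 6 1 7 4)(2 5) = (0 5 2)(1 7 6 4)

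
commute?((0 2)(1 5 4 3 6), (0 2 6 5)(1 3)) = no:(0 2)(1 5 4 3 6) * (0 2 6 5)(1 3) = (0 6 3 5 4 1), (0 2 6 5)(1 3) * (0 2)(1 5 4 3 6) = (1 6 4 3 5 2)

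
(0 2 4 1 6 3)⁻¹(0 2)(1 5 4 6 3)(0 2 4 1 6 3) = (0 6 5 1 3)(2 4)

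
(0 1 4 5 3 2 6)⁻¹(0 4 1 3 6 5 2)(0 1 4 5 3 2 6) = (0 3 6 1 5 4 2)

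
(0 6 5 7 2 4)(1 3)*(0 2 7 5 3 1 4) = (0 6 3 4 2)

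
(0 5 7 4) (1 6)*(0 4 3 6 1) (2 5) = (0 2 5 7 3 6) 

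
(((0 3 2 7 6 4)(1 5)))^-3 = (0 7)(1 5)(2 4)(3 6)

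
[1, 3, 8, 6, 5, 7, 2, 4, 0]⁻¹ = [8, 0, 6, 1, 7, 4, 3, 5, 2]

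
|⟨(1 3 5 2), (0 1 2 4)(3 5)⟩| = 720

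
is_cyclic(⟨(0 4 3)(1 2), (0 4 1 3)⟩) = no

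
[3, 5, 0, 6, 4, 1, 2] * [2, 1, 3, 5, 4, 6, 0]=[5, 6, 2, 0, 4, 1, 3]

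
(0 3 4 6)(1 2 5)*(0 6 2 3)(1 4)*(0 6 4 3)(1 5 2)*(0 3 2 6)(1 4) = (1 3 5 2 6)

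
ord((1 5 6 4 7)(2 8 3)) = 15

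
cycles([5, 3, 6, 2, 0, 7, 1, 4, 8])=(0 5 7 4)(1 3 2 6)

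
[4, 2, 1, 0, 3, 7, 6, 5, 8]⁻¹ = [3, 2, 1, 4, 0, 7, 6, 5, 8]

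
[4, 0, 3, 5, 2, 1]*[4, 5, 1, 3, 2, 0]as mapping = [0→2, 1→4, 2→3, 3→0, 4→1, 5→5]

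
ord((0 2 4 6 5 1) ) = 6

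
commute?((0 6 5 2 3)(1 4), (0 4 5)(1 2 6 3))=no:(0 6 5 2 3)(1 4) * (0 4 5)(1 2 6 3)=(0 3 4 2 1 5 6), (0 4 5)(1 2 6 3) * (0 6 5 2 3)(1 4)=(0 1 3 4 2 5 6)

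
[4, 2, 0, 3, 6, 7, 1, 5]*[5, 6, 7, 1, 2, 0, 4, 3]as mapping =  [0→2, 1→7, 2→5, 3→1, 4→4, 5→3, 6→6, 7→0]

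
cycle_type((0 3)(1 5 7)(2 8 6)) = 2.3^2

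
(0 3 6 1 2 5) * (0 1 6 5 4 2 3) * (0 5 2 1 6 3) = (0 5 6 3 2 4 1)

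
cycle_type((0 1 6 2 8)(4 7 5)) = 3.5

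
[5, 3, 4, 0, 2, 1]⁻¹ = [3, 5, 4, 1, 2, 0]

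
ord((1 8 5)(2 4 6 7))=12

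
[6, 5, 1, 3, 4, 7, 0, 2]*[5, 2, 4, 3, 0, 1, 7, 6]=[7, 1, 2, 3, 0, 6, 5, 4]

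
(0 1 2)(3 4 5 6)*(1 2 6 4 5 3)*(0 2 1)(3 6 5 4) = (0 1 5 3 4 6)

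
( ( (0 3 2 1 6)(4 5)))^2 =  (0 2 6 3 1)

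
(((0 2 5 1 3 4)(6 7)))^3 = (0 1)(2 3)(4 5)(6 7)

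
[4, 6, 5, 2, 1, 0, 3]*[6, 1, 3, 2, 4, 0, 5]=[4, 5, 0, 3, 1, 6, 2] 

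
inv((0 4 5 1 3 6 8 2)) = (0 2 8 6 3 1 5 4)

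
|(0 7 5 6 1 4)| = 6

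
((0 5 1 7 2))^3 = (0 7 5 2 1)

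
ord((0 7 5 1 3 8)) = 6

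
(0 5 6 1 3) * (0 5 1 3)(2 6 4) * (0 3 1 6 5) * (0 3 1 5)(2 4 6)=(0 2)(5 6)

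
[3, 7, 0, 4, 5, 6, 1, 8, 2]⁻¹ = [2, 6, 8, 0, 3, 4, 5, 1, 7]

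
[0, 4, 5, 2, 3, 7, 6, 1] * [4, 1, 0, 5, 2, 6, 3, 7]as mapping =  [0→4, 1→2, 2→6, 3→0, 4→5, 5→7, 6→3, 7→1]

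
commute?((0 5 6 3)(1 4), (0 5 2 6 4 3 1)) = no:(0 5 6 3)(1 4) * (0 5 2 6 4 3 1) = (0 2 6 1 3 5 4), (0 5 2 6 4 3 1) * (0 5 6 3)(1 4) = (0 6 1 5 2 3 4)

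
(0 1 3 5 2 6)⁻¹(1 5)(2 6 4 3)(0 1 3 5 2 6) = (0 4 5 6)(2 3)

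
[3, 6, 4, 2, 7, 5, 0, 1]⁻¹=[6, 7, 3, 0, 2, 5, 1, 4]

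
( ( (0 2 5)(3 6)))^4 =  (0 2 5)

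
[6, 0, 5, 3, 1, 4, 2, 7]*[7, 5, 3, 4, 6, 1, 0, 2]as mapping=[0→0, 1→7, 2→1, 3→4, 4→5, 5→6, 6→3, 7→2]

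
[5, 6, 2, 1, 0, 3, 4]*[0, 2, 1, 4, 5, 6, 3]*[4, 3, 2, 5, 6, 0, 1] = [1, 5, 3, 2, 4, 6, 0]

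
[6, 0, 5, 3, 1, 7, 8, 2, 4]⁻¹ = [1, 4, 7, 3, 8, 2, 0, 5, 6]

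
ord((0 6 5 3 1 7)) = 6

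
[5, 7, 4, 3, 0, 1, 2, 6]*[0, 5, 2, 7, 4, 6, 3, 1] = [6, 1, 4, 7, 0, 5, 2, 3]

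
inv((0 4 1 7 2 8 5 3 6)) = (0 6 3 5 8 2 7 1 4)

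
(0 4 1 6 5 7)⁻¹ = (0 7 5 6 1 4)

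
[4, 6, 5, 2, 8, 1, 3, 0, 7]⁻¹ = [7, 5, 3, 6, 0, 2, 1, 8, 4]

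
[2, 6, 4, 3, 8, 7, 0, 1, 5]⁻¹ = [6, 7, 0, 3, 2, 8, 1, 5, 4]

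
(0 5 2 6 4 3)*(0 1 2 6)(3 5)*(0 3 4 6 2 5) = (0 4)(1 5 2 3)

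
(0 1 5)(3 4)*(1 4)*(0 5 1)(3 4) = (0 3)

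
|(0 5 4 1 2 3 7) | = 7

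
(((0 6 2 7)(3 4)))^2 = (0 2)(6 7)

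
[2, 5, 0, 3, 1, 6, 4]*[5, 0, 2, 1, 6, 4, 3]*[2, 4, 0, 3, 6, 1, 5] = [0, 6, 1, 4, 2, 3, 5]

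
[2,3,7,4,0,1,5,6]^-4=[5,2,1,7,6,0,4,3]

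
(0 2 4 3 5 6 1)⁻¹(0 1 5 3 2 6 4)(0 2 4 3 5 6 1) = (0 6 5 4 1 3 2)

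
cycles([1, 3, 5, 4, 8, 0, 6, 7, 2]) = (0 1 3 4 8 2 5)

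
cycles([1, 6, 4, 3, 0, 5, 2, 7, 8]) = (0 1 6 2 4)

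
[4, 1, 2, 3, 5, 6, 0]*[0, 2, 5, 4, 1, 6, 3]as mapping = [0→1, 1→2, 2→5, 3→4, 4→6, 5→3, 6→0]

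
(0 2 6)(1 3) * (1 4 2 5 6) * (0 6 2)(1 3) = (0 5 2 3 4)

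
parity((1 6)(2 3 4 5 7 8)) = even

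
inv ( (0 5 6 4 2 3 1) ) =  (0 1 3 2 4 6 5) 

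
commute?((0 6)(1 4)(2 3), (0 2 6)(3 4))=no:(0 6)(1 4)(2 3)*(0 2 6)(3 4)=(1 3 6 2 4), (0 2 6)(3 4)*(0 6)(1 4)(2 3)=(0 3 1 4 2)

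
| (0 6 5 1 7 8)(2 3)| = 6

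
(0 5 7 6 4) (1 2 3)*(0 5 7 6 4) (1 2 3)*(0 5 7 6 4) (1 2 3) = (0 6 5 4 7) 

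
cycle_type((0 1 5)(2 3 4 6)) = 3.4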